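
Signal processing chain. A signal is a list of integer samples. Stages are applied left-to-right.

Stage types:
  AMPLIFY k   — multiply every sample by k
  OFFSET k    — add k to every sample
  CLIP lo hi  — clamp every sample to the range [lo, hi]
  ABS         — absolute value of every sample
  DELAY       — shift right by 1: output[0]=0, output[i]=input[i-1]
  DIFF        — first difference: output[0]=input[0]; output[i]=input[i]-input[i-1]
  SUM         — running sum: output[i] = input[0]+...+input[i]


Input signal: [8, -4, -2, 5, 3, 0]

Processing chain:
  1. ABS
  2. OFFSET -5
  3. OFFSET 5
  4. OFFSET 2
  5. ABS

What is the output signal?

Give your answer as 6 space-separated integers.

Answer: 10 6 4 7 5 2

Derivation:
Input: [8, -4, -2, 5, 3, 0]
Stage 1 (ABS): |8|=8, |-4|=4, |-2|=2, |5|=5, |3|=3, |0|=0 -> [8, 4, 2, 5, 3, 0]
Stage 2 (OFFSET -5): 8+-5=3, 4+-5=-1, 2+-5=-3, 5+-5=0, 3+-5=-2, 0+-5=-5 -> [3, -1, -3, 0, -2, -5]
Stage 3 (OFFSET 5): 3+5=8, -1+5=4, -3+5=2, 0+5=5, -2+5=3, -5+5=0 -> [8, 4, 2, 5, 3, 0]
Stage 4 (OFFSET 2): 8+2=10, 4+2=6, 2+2=4, 5+2=7, 3+2=5, 0+2=2 -> [10, 6, 4, 7, 5, 2]
Stage 5 (ABS): |10|=10, |6|=6, |4|=4, |7|=7, |5|=5, |2|=2 -> [10, 6, 4, 7, 5, 2]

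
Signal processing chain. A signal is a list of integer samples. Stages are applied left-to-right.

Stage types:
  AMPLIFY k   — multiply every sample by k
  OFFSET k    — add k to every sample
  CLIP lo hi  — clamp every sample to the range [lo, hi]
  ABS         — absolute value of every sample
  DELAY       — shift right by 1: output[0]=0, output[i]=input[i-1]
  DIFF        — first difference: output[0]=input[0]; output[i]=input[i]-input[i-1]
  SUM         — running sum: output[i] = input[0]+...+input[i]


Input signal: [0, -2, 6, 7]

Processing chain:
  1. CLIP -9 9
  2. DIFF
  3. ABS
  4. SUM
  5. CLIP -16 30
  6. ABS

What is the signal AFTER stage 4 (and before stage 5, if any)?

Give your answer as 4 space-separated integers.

Answer: 0 2 10 11

Derivation:
Input: [0, -2, 6, 7]
Stage 1 (CLIP -9 9): clip(0,-9,9)=0, clip(-2,-9,9)=-2, clip(6,-9,9)=6, clip(7,-9,9)=7 -> [0, -2, 6, 7]
Stage 2 (DIFF): s[0]=0, -2-0=-2, 6--2=8, 7-6=1 -> [0, -2, 8, 1]
Stage 3 (ABS): |0|=0, |-2|=2, |8|=8, |1|=1 -> [0, 2, 8, 1]
Stage 4 (SUM): sum[0..0]=0, sum[0..1]=2, sum[0..2]=10, sum[0..3]=11 -> [0, 2, 10, 11]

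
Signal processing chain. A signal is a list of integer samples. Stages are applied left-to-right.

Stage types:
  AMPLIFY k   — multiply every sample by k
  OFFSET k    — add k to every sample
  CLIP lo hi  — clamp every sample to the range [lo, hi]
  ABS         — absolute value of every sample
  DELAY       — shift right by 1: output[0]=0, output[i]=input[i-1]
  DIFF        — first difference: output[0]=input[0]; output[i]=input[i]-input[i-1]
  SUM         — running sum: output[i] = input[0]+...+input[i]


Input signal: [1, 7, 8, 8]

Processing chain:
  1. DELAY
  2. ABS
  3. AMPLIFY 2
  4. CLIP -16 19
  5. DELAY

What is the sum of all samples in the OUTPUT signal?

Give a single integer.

Input: [1, 7, 8, 8]
Stage 1 (DELAY): [0, 1, 7, 8] = [0, 1, 7, 8] -> [0, 1, 7, 8]
Stage 2 (ABS): |0|=0, |1|=1, |7|=7, |8|=8 -> [0, 1, 7, 8]
Stage 3 (AMPLIFY 2): 0*2=0, 1*2=2, 7*2=14, 8*2=16 -> [0, 2, 14, 16]
Stage 4 (CLIP -16 19): clip(0,-16,19)=0, clip(2,-16,19)=2, clip(14,-16,19)=14, clip(16,-16,19)=16 -> [0, 2, 14, 16]
Stage 5 (DELAY): [0, 0, 2, 14] = [0, 0, 2, 14] -> [0, 0, 2, 14]
Output sum: 16

Answer: 16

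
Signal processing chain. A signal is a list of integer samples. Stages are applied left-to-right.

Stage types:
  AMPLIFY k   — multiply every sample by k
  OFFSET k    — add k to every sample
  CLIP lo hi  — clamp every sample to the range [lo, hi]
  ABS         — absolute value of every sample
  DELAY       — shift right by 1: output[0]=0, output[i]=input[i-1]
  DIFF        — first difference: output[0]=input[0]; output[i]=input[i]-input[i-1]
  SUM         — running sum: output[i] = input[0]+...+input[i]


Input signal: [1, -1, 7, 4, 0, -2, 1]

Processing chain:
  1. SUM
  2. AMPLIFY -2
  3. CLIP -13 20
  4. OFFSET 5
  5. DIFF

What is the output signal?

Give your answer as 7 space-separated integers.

Input: [1, -1, 7, 4, 0, -2, 1]
Stage 1 (SUM): sum[0..0]=1, sum[0..1]=0, sum[0..2]=7, sum[0..3]=11, sum[0..4]=11, sum[0..5]=9, sum[0..6]=10 -> [1, 0, 7, 11, 11, 9, 10]
Stage 2 (AMPLIFY -2): 1*-2=-2, 0*-2=0, 7*-2=-14, 11*-2=-22, 11*-2=-22, 9*-2=-18, 10*-2=-20 -> [-2, 0, -14, -22, -22, -18, -20]
Stage 3 (CLIP -13 20): clip(-2,-13,20)=-2, clip(0,-13,20)=0, clip(-14,-13,20)=-13, clip(-22,-13,20)=-13, clip(-22,-13,20)=-13, clip(-18,-13,20)=-13, clip(-20,-13,20)=-13 -> [-2, 0, -13, -13, -13, -13, -13]
Stage 4 (OFFSET 5): -2+5=3, 0+5=5, -13+5=-8, -13+5=-8, -13+5=-8, -13+5=-8, -13+5=-8 -> [3, 5, -8, -8, -8, -8, -8]
Stage 5 (DIFF): s[0]=3, 5-3=2, -8-5=-13, -8--8=0, -8--8=0, -8--8=0, -8--8=0 -> [3, 2, -13, 0, 0, 0, 0]

Answer: 3 2 -13 0 0 0 0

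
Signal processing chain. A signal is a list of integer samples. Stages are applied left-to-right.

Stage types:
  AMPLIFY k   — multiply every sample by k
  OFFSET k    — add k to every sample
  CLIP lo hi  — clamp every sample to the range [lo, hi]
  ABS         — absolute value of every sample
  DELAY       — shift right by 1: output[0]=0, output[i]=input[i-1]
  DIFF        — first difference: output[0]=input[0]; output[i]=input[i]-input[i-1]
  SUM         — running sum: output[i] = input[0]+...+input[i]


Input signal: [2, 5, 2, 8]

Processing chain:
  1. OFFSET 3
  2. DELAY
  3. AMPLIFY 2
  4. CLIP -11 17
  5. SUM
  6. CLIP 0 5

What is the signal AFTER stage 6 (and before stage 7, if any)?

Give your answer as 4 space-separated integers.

Input: [2, 5, 2, 8]
Stage 1 (OFFSET 3): 2+3=5, 5+3=8, 2+3=5, 8+3=11 -> [5, 8, 5, 11]
Stage 2 (DELAY): [0, 5, 8, 5] = [0, 5, 8, 5] -> [0, 5, 8, 5]
Stage 3 (AMPLIFY 2): 0*2=0, 5*2=10, 8*2=16, 5*2=10 -> [0, 10, 16, 10]
Stage 4 (CLIP -11 17): clip(0,-11,17)=0, clip(10,-11,17)=10, clip(16,-11,17)=16, clip(10,-11,17)=10 -> [0, 10, 16, 10]
Stage 5 (SUM): sum[0..0]=0, sum[0..1]=10, sum[0..2]=26, sum[0..3]=36 -> [0, 10, 26, 36]
Stage 6 (CLIP 0 5): clip(0,0,5)=0, clip(10,0,5)=5, clip(26,0,5)=5, clip(36,0,5)=5 -> [0, 5, 5, 5]

Answer: 0 5 5 5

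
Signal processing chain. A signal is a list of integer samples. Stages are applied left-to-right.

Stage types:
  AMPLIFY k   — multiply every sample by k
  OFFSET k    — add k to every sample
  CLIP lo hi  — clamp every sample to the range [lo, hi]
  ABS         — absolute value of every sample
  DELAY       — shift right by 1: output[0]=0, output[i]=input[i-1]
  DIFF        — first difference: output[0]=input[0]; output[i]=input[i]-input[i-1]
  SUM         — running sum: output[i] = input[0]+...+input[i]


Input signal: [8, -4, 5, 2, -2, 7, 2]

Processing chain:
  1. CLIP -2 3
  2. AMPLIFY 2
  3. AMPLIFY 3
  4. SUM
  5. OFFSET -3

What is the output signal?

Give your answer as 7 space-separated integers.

Answer: 15 3 21 33 21 39 51

Derivation:
Input: [8, -4, 5, 2, -2, 7, 2]
Stage 1 (CLIP -2 3): clip(8,-2,3)=3, clip(-4,-2,3)=-2, clip(5,-2,3)=3, clip(2,-2,3)=2, clip(-2,-2,3)=-2, clip(7,-2,3)=3, clip(2,-2,3)=2 -> [3, -2, 3, 2, -2, 3, 2]
Stage 2 (AMPLIFY 2): 3*2=6, -2*2=-4, 3*2=6, 2*2=4, -2*2=-4, 3*2=6, 2*2=4 -> [6, -4, 6, 4, -4, 6, 4]
Stage 3 (AMPLIFY 3): 6*3=18, -4*3=-12, 6*3=18, 4*3=12, -4*3=-12, 6*3=18, 4*3=12 -> [18, -12, 18, 12, -12, 18, 12]
Stage 4 (SUM): sum[0..0]=18, sum[0..1]=6, sum[0..2]=24, sum[0..3]=36, sum[0..4]=24, sum[0..5]=42, sum[0..6]=54 -> [18, 6, 24, 36, 24, 42, 54]
Stage 5 (OFFSET -3): 18+-3=15, 6+-3=3, 24+-3=21, 36+-3=33, 24+-3=21, 42+-3=39, 54+-3=51 -> [15, 3, 21, 33, 21, 39, 51]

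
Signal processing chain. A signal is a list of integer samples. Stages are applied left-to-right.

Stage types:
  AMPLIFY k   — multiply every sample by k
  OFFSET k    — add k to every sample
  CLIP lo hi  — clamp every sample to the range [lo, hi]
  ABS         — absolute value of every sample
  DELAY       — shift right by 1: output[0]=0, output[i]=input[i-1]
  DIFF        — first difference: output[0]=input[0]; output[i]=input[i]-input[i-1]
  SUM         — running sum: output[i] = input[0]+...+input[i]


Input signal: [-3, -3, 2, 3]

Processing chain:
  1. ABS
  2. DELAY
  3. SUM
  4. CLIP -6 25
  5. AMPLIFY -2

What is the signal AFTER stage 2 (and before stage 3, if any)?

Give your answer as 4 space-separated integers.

Answer: 0 3 3 2

Derivation:
Input: [-3, -3, 2, 3]
Stage 1 (ABS): |-3|=3, |-3|=3, |2|=2, |3|=3 -> [3, 3, 2, 3]
Stage 2 (DELAY): [0, 3, 3, 2] = [0, 3, 3, 2] -> [0, 3, 3, 2]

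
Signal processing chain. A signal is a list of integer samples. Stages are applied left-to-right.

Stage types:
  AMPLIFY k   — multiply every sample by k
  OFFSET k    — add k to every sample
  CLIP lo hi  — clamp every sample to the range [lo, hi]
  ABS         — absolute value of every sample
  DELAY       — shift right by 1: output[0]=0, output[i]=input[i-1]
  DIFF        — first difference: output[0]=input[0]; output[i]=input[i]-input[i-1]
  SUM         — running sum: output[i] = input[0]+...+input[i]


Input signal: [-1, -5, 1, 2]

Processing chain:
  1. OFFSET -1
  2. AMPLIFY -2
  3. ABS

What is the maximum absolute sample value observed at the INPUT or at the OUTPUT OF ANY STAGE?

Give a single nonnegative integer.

Answer: 12

Derivation:
Input: [-1, -5, 1, 2] (max |s|=5)
Stage 1 (OFFSET -1): -1+-1=-2, -5+-1=-6, 1+-1=0, 2+-1=1 -> [-2, -6, 0, 1] (max |s|=6)
Stage 2 (AMPLIFY -2): -2*-2=4, -6*-2=12, 0*-2=0, 1*-2=-2 -> [4, 12, 0, -2] (max |s|=12)
Stage 3 (ABS): |4|=4, |12|=12, |0|=0, |-2|=2 -> [4, 12, 0, 2] (max |s|=12)
Overall max amplitude: 12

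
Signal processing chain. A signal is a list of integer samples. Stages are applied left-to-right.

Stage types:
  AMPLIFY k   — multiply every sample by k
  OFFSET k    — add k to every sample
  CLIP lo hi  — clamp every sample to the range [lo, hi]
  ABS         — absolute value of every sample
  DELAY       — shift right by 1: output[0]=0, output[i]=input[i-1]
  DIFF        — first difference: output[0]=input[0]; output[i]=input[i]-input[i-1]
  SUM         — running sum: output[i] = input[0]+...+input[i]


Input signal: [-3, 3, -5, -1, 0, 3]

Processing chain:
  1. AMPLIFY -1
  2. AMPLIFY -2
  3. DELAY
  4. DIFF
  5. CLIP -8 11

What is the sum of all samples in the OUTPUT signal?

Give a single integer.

Input: [-3, 3, -5, -1, 0, 3]
Stage 1 (AMPLIFY -1): -3*-1=3, 3*-1=-3, -5*-1=5, -1*-1=1, 0*-1=0, 3*-1=-3 -> [3, -3, 5, 1, 0, -3]
Stage 2 (AMPLIFY -2): 3*-2=-6, -3*-2=6, 5*-2=-10, 1*-2=-2, 0*-2=0, -3*-2=6 -> [-6, 6, -10, -2, 0, 6]
Stage 3 (DELAY): [0, -6, 6, -10, -2, 0] = [0, -6, 6, -10, -2, 0] -> [0, -6, 6, -10, -2, 0]
Stage 4 (DIFF): s[0]=0, -6-0=-6, 6--6=12, -10-6=-16, -2--10=8, 0--2=2 -> [0, -6, 12, -16, 8, 2]
Stage 5 (CLIP -8 11): clip(0,-8,11)=0, clip(-6,-8,11)=-6, clip(12,-8,11)=11, clip(-16,-8,11)=-8, clip(8,-8,11)=8, clip(2,-8,11)=2 -> [0, -6, 11, -8, 8, 2]
Output sum: 7

Answer: 7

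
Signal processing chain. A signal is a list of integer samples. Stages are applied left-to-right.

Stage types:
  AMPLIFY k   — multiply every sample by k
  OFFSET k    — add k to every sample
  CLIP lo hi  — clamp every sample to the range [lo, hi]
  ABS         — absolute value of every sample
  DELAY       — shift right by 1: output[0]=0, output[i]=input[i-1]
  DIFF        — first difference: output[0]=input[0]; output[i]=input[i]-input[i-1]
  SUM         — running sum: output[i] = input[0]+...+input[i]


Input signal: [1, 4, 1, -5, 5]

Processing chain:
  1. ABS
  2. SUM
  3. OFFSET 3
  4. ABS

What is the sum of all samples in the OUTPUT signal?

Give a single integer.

Input: [1, 4, 1, -5, 5]
Stage 1 (ABS): |1|=1, |4|=4, |1|=1, |-5|=5, |5|=5 -> [1, 4, 1, 5, 5]
Stage 2 (SUM): sum[0..0]=1, sum[0..1]=5, sum[0..2]=6, sum[0..3]=11, sum[0..4]=16 -> [1, 5, 6, 11, 16]
Stage 3 (OFFSET 3): 1+3=4, 5+3=8, 6+3=9, 11+3=14, 16+3=19 -> [4, 8, 9, 14, 19]
Stage 4 (ABS): |4|=4, |8|=8, |9|=9, |14|=14, |19|=19 -> [4, 8, 9, 14, 19]
Output sum: 54

Answer: 54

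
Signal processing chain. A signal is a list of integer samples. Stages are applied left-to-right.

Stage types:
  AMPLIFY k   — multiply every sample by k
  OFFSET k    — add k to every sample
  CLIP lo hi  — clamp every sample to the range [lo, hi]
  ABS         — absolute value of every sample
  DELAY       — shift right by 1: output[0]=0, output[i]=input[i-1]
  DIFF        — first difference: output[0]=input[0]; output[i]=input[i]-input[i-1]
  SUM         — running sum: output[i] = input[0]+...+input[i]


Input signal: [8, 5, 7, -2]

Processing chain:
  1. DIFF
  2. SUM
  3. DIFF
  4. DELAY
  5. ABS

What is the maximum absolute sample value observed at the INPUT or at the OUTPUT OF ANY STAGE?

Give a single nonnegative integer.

Input: [8, 5, 7, -2] (max |s|=8)
Stage 1 (DIFF): s[0]=8, 5-8=-3, 7-5=2, -2-7=-9 -> [8, -3, 2, -9] (max |s|=9)
Stage 2 (SUM): sum[0..0]=8, sum[0..1]=5, sum[0..2]=7, sum[0..3]=-2 -> [8, 5, 7, -2] (max |s|=8)
Stage 3 (DIFF): s[0]=8, 5-8=-3, 7-5=2, -2-7=-9 -> [8, -3, 2, -9] (max |s|=9)
Stage 4 (DELAY): [0, 8, -3, 2] = [0, 8, -3, 2] -> [0, 8, -3, 2] (max |s|=8)
Stage 5 (ABS): |0|=0, |8|=8, |-3|=3, |2|=2 -> [0, 8, 3, 2] (max |s|=8)
Overall max amplitude: 9

Answer: 9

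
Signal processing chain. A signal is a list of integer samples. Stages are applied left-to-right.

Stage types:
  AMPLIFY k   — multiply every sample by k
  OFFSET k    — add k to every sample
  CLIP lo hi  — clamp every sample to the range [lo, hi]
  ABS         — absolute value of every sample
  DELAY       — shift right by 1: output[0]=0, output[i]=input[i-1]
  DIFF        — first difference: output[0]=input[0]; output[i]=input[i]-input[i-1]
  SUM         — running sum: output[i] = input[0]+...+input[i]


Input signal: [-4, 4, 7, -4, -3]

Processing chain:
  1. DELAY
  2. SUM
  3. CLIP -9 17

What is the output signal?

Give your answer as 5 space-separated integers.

Answer: 0 -4 0 7 3

Derivation:
Input: [-4, 4, 7, -4, -3]
Stage 1 (DELAY): [0, -4, 4, 7, -4] = [0, -4, 4, 7, -4] -> [0, -4, 4, 7, -4]
Stage 2 (SUM): sum[0..0]=0, sum[0..1]=-4, sum[0..2]=0, sum[0..3]=7, sum[0..4]=3 -> [0, -4, 0, 7, 3]
Stage 3 (CLIP -9 17): clip(0,-9,17)=0, clip(-4,-9,17)=-4, clip(0,-9,17)=0, clip(7,-9,17)=7, clip(3,-9,17)=3 -> [0, -4, 0, 7, 3]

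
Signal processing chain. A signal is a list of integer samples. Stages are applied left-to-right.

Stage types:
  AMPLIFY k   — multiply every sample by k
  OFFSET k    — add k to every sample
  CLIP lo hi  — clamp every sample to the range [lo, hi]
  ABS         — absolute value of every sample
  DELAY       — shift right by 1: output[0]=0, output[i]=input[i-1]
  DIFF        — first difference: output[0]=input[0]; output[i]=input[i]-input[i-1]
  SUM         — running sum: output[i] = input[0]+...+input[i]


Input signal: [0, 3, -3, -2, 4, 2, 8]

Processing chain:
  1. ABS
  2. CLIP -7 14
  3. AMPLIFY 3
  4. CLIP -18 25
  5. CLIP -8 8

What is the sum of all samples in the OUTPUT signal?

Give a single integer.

Answer: 44

Derivation:
Input: [0, 3, -3, -2, 4, 2, 8]
Stage 1 (ABS): |0|=0, |3|=3, |-3|=3, |-2|=2, |4|=4, |2|=2, |8|=8 -> [0, 3, 3, 2, 4, 2, 8]
Stage 2 (CLIP -7 14): clip(0,-7,14)=0, clip(3,-7,14)=3, clip(3,-7,14)=3, clip(2,-7,14)=2, clip(4,-7,14)=4, clip(2,-7,14)=2, clip(8,-7,14)=8 -> [0, 3, 3, 2, 4, 2, 8]
Stage 3 (AMPLIFY 3): 0*3=0, 3*3=9, 3*3=9, 2*3=6, 4*3=12, 2*3=6, 8*3=24 -> [0, 9, 9, 6, 12, 6, 24]
Stage 4 (CLIP -18 25): clip(0,-18,25)=0, clip(9,-18,25)=9, clip(9,-18,25)=9, clip(6,-18,25)=6, clip(12,-18,25)=12, clip(6,-18,25)=6, clip(24,-18,25)=24 -> [0, 9, 9, 6, 12, 6, 24]
Stage 5 (CLIP -8 8): clip(0,-8,8)=0, clip(9,-8,8)=8, clip(9,-8,8)=8, clip(6,-8,8)=6, clip(12,-8,8)=8, clip(6,-8,8)=6, clip(24,-8,8)=8 -> [0, 8, 8, 6, 8, 6, 8]
Output sum: 44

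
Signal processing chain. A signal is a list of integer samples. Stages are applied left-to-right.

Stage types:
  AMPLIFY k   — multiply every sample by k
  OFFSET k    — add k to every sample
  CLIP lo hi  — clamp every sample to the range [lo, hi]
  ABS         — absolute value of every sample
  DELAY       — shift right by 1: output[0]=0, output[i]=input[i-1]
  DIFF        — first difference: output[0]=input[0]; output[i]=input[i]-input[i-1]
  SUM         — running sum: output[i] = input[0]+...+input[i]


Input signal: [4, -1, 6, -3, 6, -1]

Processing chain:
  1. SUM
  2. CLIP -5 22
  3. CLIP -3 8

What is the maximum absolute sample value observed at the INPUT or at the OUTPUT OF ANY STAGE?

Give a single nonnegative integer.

Input: [4, -1, 6, -3, 6, -1] (max |s|=6)
Stage 1 (SUM): sum[0..0]=4, sum[0..1]=3, sum[0..2]=9, sum[0..3]=6, sum[0..4]=12, sum[0..5]=11 -> [4, 3, 9, 6, 12, 11] (max |s|=12)
Stage 2 (CLIP -5 22): clip(4,-5,22)=4, clip(3,-5,22)=3, clip(9,-5,22)=9, clip(6,-5,22)=6, clip(12,-5,22)=12, clip(11,-5,22)=11 -> [4, 3, 9, 6, 12, 11] (max |s|=12)
Stage 3 (CLIP -3 8): clip(4,-3,8)=4, clip(3,-3,8)=3, clip(9,-3,8)=8, clip(6,-3,8)=6, clip(12,-3,8)=8, clip(11,-3,8)=8 -> [4, 3, 8, 6, 8, 8] (max |s|=8)
Overall max amplitude: 12

Answer: 12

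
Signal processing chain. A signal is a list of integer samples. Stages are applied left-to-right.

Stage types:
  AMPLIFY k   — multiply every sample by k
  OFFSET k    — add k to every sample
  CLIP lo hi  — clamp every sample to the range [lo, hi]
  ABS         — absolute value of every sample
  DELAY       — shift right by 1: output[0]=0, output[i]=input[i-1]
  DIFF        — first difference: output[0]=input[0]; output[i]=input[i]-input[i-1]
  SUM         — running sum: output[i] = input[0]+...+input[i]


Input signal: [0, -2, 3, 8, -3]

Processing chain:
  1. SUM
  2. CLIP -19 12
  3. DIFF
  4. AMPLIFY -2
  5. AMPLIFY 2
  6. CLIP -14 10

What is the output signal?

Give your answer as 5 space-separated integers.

Input: [0, -2, 3, 8, -3]
Stage 1 (SUM): sum[0..0]=0, sum[0..1]=-2, sum[0..2]=1, sum[0..3]=9, sum[0..4]=6 -> [0, -2, 1, 9, 6]
Stage 2 (CLIP -19 12): clip(0,-19,12)=0, clip(-2,-19,12)=-2, clip(1,-19,12)=1, clip(9,-19,12)=9, clip(6,-19,12)=6 -> [0, -2, 1, 9, 6]
Stage 3 (DIFF): s[0]=0, -2-0=-2, 1--2=3, 9-1=8, 6-9=-3 -> [0, -2, 3, 8, -3]
Stage 4 (AMPLIFY -2): 0*-2=0, -2*-2=4, 3*-2=-6, 8*-2=-16, -3*-2=6 -> [0, 4, -6, -16, 6]
Stage 5 (AMPLIFY 2): 0*2=0, 4*2=8, -6*2=-12, -16*2=-32, 6*2=12 -> [0, 8, -12, -32, 12]
Stage 6 (CLIP -14 10): clip(0,-14,10)=0, clip(8,-14,10)=8, clip(-12,-14,10)=-12, clip(-32,-14,10)=-14, clip(12,-14,10)=10 -> [0, 8, -12, -14, 10]

Answer: 0 8 -12 -14 10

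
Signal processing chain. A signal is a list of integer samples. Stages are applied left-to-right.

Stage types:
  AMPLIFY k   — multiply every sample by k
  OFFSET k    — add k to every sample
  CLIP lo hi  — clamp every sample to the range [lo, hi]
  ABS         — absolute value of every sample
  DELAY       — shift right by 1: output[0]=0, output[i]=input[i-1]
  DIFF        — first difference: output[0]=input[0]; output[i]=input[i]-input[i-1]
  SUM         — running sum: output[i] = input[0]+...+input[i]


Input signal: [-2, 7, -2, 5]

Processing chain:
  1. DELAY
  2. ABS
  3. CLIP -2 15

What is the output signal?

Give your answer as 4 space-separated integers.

Answer: 0 2 7 2

Derivation:
Input: [-2, 7, -2, 5]
Stage 1 (DELAY): [0, -2, 7, -2] = [0, -2, 7, -2] -> [0, -2, 7, -2]
Stage 2 (ABS): |0|=0, |-2|=2, |7|=7, |-2|=2 -> [0, 2, 7, 2]
Stage 3 (CLIP -2 15): clip(0,-2,15)=0, clip(2,-2,15)=2, clip(7,-2,15)=7, clip(2,-2,15)=2 -> [0, 2, 7, 2]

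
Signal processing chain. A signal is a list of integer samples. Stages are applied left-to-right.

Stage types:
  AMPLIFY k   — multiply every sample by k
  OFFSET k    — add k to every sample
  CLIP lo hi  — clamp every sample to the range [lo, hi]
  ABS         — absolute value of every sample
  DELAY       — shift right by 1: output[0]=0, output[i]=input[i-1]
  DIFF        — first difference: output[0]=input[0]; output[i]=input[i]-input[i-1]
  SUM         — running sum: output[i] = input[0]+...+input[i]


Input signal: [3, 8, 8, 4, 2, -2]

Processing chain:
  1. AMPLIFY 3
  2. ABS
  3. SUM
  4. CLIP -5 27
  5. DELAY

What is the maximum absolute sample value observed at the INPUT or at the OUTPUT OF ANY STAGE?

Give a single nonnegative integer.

Answer: 81

Derivation:
Input: [3, 8, 8, 4, 2, -2] (max |s|=8)
Stage 1 (AMPLIFY 3): 3*3=9, 8*3=24, 8*3=24, 4*3=12, 2*3=6, -2*3=-6 -> [9, 24, 24, 12, 6, -6] (max |s|=24)
Stage 2 (ABS): |9|=9, |24|=24, |24|=24, |12|=12, |6|=6, |-6|=6 -> [9, 24, 24, 12, 6, 6] (max |s|=24)
Stage 3 (SUM): sum[0..0]=9, sum[0..1]=33, sum[0..2]=57, sum[0..3]=69, sum[0..4]=75, sum[0..5]=81 -> [9, 33, 57, 69, 75, 81] (max |s|=81)
Stage 4 (CLIP -5 27): clip(9,-5,27)=9, clip(33,-5,27)=27, clip(57,-5,27)=27, clip(69,-5,27)=27, clip(75,-5,27)=27, clip(81,-5,27)=27 -> [9, 27, 27, 27, 27, 27] (max |s|=27)
Stage 5 (DELAY): [0, 9, 27, 27, 27, 27] = [0, 9, 27, 27, 27, 27] -> [0, 9, 27, 27, 27, 27] (max |s|=27)
Overall max amplitude: 81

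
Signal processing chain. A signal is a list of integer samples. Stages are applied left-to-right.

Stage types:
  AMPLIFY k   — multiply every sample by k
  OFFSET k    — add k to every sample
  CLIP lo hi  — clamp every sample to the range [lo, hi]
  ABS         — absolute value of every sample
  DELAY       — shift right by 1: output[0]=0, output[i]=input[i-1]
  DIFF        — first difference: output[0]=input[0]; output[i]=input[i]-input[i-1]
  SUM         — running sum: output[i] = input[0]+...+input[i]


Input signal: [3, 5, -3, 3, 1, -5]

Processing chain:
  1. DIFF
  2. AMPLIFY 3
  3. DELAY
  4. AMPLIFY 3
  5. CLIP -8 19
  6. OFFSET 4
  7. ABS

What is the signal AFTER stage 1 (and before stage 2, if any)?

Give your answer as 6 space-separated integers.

Input: [3, 5, -3, 3, 1, -5]
Stage 1 (DIFF): s[0]=3, 5-3=2, -3-5=-8, 3--3=6, 1-3=-2, -5-1=-6 -> [3, 2, -8, 6, -2, -6]

Answer: 3 2 -8 6 -2 -6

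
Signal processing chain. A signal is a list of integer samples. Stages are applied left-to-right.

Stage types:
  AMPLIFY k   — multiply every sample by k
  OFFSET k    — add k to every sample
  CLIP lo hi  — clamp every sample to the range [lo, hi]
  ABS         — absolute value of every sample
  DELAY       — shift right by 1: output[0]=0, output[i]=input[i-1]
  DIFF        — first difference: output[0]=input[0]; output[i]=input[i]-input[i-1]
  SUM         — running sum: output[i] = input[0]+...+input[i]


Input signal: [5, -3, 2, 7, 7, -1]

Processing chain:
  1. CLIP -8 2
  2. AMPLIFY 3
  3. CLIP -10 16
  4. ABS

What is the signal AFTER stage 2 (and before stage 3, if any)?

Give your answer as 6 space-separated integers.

Answer: 6 -9 6 6 6 -3

Derivation:
Input: [5, -3, 2, 7, 7, -1]
Stage 1 (CLIP -8 2): clip(5,-8,2)=2, clip(-3,-8,2)=-3, clip(2,-8,2)=2, clip(7,-8,2)=2, clip(7,-8,2)=2, clip(-1,-8,2)=-1 -> [2, -3, 2, 2, 2, -1]
Stage 2 (AMPLIFY 3): 2*3=6, -3*3=-9, 2*3=6, 2*3=6, 2*3=6, -1*3=-3 -> [6, -9, 6, 6, 6, -3]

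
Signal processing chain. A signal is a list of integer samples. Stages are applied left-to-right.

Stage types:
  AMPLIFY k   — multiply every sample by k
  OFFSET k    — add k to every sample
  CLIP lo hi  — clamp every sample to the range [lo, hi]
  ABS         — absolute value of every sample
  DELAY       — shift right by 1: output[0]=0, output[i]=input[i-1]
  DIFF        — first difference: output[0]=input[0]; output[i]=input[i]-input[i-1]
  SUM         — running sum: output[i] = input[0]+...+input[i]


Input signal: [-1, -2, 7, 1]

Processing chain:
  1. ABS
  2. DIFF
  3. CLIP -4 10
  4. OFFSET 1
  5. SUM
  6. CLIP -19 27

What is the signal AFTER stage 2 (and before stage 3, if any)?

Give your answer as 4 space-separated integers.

Answer: 1 1 5 -6

Derivation:
Input: [-1, -2, 7, 1]
Stage 1 (ABS): |-1|=1, |-2|=2, |7|=7, |1|=1 -> [1, 2, 7, 1]
Stage 2 (DIFF): s[0]=1, 2-1=1, 7-2=5, 1-7=-6 -> [1, 1, 5, -6]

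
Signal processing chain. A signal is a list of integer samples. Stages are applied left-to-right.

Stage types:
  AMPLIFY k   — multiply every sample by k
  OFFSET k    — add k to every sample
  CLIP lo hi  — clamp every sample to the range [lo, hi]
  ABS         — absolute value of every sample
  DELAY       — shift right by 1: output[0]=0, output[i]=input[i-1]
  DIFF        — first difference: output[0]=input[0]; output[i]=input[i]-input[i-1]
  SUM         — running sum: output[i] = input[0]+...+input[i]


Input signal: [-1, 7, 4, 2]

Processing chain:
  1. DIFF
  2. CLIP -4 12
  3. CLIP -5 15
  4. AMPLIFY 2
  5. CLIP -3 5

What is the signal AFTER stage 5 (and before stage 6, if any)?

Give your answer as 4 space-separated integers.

Input: [-1, 7, 4, 2]
Stage 1 (DIFF): s[0]=-1, 7--1=8, 4-7=-3, 2-4=-2 -> [-1, 8, -3, -2]
Stage 2 (CLIP -4 12): clip(-1,-4,12)=-1, clip(8,-4,12)=8, clip(-3,-4,12)=-3, clip(-2,-4,12)=-2 -> [-1, 8, -3, -2]
Stage 3 (CLIP -5 15): clip(-1,-5,15)=-1, clip(8,-5,15)=8, clip(-3,-5,15)=-3, clip(-2,-5,15)=-2 -> [-1, 8, -3, -2]
Stage 4 (AMPLIFY 2): -1*2=-2, 8*2=16, -3*2=-6, -2*2=-4 -> [-2, 16, -6, -4]
Stage 5 (CLIP -3 5): clip(-2,-3,5)=-2, clip(16,-3,5)=5, clip(-6,-3,5)=-3, clip(-4,-3,5)=-3 -> [-2, 5, -3, -3]

Answer: -2 5 -3 -3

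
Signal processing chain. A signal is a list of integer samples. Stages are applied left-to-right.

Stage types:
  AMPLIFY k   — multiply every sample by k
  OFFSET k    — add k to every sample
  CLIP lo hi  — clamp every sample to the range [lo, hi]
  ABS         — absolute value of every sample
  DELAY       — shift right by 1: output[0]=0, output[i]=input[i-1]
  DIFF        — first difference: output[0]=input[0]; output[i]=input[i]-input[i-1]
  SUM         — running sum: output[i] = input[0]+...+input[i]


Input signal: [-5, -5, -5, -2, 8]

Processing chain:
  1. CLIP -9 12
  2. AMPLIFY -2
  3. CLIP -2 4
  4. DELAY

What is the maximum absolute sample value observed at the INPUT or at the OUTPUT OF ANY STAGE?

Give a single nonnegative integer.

Answer: 16

Derivation:
Input: [-5, -5, -5, -2, 8] (max |s|=8)
Stage 1 (CLIP -9 12): clip(-5,-9,12)=-5, clip(-5,-9,12)=-5, clip(-5,-9,12)=-5, clip(-2,-9,12)=-2, clip(8,-9,12)=8 -> [-5, -5, -5, -2, 8] (max |s|=8)
Stage 2 (AMPLIFY -2): -5*-2=10, -5*-2=10, -5*-2=10, -2*-2=4, 8*-2=-16 -> [10, 10, 10, 4, -16] (max |s|=16)
Stage 3 (CLIP -2 4): clip(10,-2,4)=4, clip(10,-2,4)=4, clip(10,-2,4)=4, clip(4,-2,4)=4, clip(-16,-2,4)=-2 -> [4, 4, 4, 4, -2] (max |s|=4)
Stage 4 (DELAY): [0, 4, 4, 4, 4] = [0, 4, 4, 4, 4] -> [0, 4, 4, 4, 4] (max |s|=4)
Overall max amplitude: 16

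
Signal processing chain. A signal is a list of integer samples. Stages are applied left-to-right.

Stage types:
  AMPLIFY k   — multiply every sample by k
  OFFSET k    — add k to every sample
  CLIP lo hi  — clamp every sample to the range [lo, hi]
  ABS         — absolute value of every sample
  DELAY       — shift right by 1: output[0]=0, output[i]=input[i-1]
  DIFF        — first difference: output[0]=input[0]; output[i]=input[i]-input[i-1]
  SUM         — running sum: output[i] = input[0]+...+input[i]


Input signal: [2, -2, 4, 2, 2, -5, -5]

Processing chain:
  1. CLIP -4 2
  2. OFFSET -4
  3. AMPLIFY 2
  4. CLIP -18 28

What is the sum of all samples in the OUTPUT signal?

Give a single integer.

Answer: -60

Derivation:
Input: [2, -2, 4, 2, 2, -5, -5]
Stage 1 (CLIP -4 2): clip(2,-4,2)=2, clip(-2,-4,2)=-2, clip(4,-4,2)=2, clip(2,-4,2)=2, clip(2,-4,2)=2, clip(-5,-4,2)=-4, clip(-5,-4,2)=-4 -> [2, -2, 2, 2, 2, -4, -4]
Stage 2 (OFFSET -4): 2+-4=-2, -2+-4=-6, 2+-4=-2, 2+-4=-2, 2+-4=-2, -4+-4=-8, -4+-4=-8 -> [-2, -6, -2, -2, -2, -8, -8]
Stage 3 (AMPLIFY 2): -2*2=-4, -6*2=-12, -2*2=-4, -2*2=-4, -2*2=-4, -8*2=-16, -8*2=-16 -> [-4, -12, -4, -4, -4, -16, -16]
Stage 4 (CLIP -18 28): clip(-4,-18,28)=-4, clip(-12,-18,28)=-12, clip(-4,-18,28)=-4, clip(-4,-18,28)=-4, clip(-4,-18,28)=-4, clip(-16,-18,28)=-16, clip(-16,-18,28)=-16 -> [-4, -12, -4, -4, -4, -16, -16]
Output sum: -60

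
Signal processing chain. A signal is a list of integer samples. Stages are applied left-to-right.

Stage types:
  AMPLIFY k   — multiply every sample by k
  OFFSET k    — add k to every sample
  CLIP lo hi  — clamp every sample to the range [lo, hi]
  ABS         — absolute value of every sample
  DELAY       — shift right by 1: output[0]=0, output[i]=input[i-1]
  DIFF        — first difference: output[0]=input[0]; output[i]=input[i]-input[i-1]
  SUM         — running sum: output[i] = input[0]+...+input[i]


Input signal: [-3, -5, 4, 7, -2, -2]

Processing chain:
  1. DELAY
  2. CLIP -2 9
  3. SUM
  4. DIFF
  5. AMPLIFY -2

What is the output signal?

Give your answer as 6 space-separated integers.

Input: [-3, -5, 4, 7, -2, -2]
Stage 1 (DELAY): [0, -3, -5, 4, 7, -2] = [0, -3, -5, 4, 7, -2] -> [0, -3, -5, 4, 7, -2]
Stage 2 (CLIP -2 9): clip(0,-2,9)=0, clip(-3,-2,9)=-2, clip(-5,-2,9)=-2, clip(4,-2,9)=4, clip(7,-2,9)=7, clip(-2,-2,9)=-2 -> [0, -2, -2, 4, 7, -2]
Stage 3 (SUM): sum[0..0]=0, sum[0..1]=-2, sum[0..2]=-4, sum[0..3]=0, sum[0..4]=7, sum[0..5]=5 -> [0, -2, -4, 0, 7, 5]
Stage 4 (DIFF): s[0]=0, -2-0=-2, -4--2=-2, 0--4=4, 7-0=7, 5-7=-2 -> [0, -2, -2, 4, 7, -2]
Stage 5 (AMPLIFY -2): 0*-2=0, -2*-2=4, -2*-2=4, 4*-2=-8, 7*-2=-14, -2*-2=4 -> [0, 4, 4, -8, -14, 4]

Answer: 0 4 4 -8 -14 4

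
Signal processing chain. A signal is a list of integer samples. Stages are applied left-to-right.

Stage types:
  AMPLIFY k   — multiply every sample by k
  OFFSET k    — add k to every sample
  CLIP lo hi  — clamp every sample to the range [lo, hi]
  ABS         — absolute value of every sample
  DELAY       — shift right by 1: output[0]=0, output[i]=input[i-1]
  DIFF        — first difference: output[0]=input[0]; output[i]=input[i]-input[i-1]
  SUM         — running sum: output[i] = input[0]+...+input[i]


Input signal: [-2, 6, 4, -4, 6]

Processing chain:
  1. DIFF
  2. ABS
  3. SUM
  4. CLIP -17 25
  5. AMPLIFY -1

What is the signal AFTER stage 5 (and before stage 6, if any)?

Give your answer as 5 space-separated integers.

Answer: -2 -10 -12 -20 -25

Derivation:
Input: [-2, 6, 4, -4, 6]
Stage 1 (DIFF): s[0]=-2, 6--2=8, 4-6=-2, -4-4=-8, 6--4=10 -> [-2, 8, -2, -8, 10]
Stage 2 (ABS): |-2|=2, |8|=8, |-2|=2, |-8|=8, |10|=10 -> [2, 8, 2, 8, 10]
Stage 3 (SUM): sum[0..0]=2, sum[0..1]=10, sum[0..2]=12, sum[0..3]=20, sum[0..4]=30 -> [2, 10, 12, 20, 30]
Stage 4 (CLIP -17 25): clip(2,-17,25)=2, clip(10,-17,25)=10, clip(12,-17,25)=12, clip(20,-17,25)=20, clip(30,-17,25)=25 -> [2, 10, 12, 20, 25]
Stage 5 (AMPLIFY -1): 2*-1=-2, 10*-1=-10, 12*-1=-12, 20*-1=-20, 25*-1=-25 -> [-2, -10, -12, -20, -25]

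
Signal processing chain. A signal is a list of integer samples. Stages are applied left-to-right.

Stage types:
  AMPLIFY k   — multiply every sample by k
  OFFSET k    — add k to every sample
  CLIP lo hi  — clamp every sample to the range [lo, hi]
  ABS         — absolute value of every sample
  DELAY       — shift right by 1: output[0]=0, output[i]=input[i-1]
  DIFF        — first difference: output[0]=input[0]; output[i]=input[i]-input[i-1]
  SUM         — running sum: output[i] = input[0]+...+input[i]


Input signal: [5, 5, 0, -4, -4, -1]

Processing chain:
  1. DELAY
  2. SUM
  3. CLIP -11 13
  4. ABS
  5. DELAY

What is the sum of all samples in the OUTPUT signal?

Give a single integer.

Input: [5, 5, 0, -4, -4, -1]
Stage 1 (DELAY): [0, 5, 5, 0, -4, -4] = [0, 5, 5, 0, -4, -4] -> [0, 5, 5, 0, -4, -4]
Stage 2 (SUM): sum[0..0]=0, sum[0..1]=5, sum[0..2]=10, sum[0..3]=10, sum[0..4]=6, sum[0..5]=2 -> [0, 5, 10, 10, 6, 2]
Stage 3 (CLIP -11 13): clip(0,-11,13)=0, clip(5,-11,13)=5, clip(10,-11,13)=10, clip(10,-11,13)=10, clip(6,-11,13)=6, clip(2,-11,13)=2 -> [0, 5, 10, 10, 6, 2]
Stage 4 (ABS): |0|=0, |5|=5, |10|=10, |10|=10, |6|=6, |2|=2 -> [0, 5, 10, 10, 6, 2]
Stage 5 (DELAY): [0, 0, 5, 10, 10, 6] = [0, 0, 5, 10, 10, 6] -> [0, 0, 5, 10, 10, 6]
Output sum: 31

Answer: 31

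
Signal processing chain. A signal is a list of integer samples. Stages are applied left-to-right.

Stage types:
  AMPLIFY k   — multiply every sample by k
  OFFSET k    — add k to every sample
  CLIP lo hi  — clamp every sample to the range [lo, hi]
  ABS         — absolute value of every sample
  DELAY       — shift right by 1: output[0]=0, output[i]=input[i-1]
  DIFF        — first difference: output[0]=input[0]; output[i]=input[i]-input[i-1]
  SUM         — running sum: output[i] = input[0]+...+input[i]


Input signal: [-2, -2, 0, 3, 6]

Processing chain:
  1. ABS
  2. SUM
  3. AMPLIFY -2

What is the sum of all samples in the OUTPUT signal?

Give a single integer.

Answer: -60

Derivation:
Input: [-2, -2, 0, 3, 6]
Stage 1 (ABS): |-2|=2, |-2|=2, |0|=0, |3|=3, |6|=6 -> [2, 2, 0, 3, 6]
Stage 2 (SUM): sum[0..0]=2, sum[0..1]=4, sum[0..2]=4, sum[0..3]=7, sum[0..4]=13 -> [2, 4, 4, 7, 13]
Stage 3 (AMPLIFY -2): 2*-2=-4, 4*-2=-8, 4*-2=-8, 7*-2=-14, 13*-2=-26 -> [-4, -8, -8, -14, -26]
Output sum: -60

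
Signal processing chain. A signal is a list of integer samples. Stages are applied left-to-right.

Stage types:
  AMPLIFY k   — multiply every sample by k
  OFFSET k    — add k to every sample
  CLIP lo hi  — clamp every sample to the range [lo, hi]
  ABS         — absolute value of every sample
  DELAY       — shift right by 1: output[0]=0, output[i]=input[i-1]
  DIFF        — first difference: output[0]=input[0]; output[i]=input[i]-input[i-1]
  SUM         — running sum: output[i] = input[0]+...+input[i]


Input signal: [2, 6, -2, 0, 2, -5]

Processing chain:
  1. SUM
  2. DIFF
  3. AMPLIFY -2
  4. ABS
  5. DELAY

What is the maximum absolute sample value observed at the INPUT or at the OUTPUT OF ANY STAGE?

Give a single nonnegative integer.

Answer: 12

Derivation:
Input: [2, 6, -2, 0, 2, -5] (max |s|=6)
Stage 1 (SUM): sum[0..0]=2, sum[0..1]=8, sum[0..2]=6, sum[0..3]=6, sum[0..4]=8, sum[0..5]=3 -> [2, 8, 6, 6, 8, 3] (max |s|=8)
Stage 2 (DIFF): s[0]=2, 8-2=6, 6-8=-2, 6-6=0, 8-6=2, 3-8=-5 -> [2, 6, -2, 0, 2, -5] (max |s|=6)
Stage 3 (AMPLIFY -2): 2*-2=-4, 6*-2=-12, -2*-2=4, 0*-2=0, 2*-2=-4, -5*-2=10 -> [-4, -12, 4, 0, -4, 10] (max |s|=12)
Stage 4 (ABS): |-4|=4, |-12|=12, |4|=4, |0|=0, |-4|=4, |10|=10 -> [4, 12, 4, 0, 4, 10] (max |s|=12)
Stage 5 (DELAY): [0, 4, 12, 4, 0, 4] = [0, 4, 12, 4, 0, 4] -> [0, 4, 12, 4, 0, 4] (max |s|=12)
Overall max amplitude: 12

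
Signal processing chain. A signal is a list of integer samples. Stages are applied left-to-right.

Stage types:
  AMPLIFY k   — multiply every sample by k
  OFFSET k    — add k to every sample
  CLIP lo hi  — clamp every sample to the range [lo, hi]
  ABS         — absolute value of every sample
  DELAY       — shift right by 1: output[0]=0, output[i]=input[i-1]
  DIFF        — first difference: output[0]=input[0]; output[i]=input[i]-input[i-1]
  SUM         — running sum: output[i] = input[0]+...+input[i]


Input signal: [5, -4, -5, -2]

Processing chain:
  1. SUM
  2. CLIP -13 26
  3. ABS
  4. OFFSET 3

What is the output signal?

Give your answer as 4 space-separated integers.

Input: [5, -4, -5, -2]
Stage 1 (SUM): sum[0..0]=5, sum[0..1]=1, sum[0..2]=-4, sum[0..3]=-6 -> [5, 1, -4, -6]
Stage 2 (CLIP -13 26): clip(5,-13,26)=5, clip(1,-13,26)=1, clip(-4,-13,26)=-4, clip(-6,-13,26)=-6 -> [5, 1, -4, -6]
Stage 3 (ABS): |5|=5, |1|=1, |-4|=4, |-6|=6 -> [5, 1, 4, 6]
Stage 4 (OFFSET 3): 5+3=8, 1+3=4, 4+3=7, 6+3=9 -> [8, 4, 7, 9]

Answer: 8 4 7 9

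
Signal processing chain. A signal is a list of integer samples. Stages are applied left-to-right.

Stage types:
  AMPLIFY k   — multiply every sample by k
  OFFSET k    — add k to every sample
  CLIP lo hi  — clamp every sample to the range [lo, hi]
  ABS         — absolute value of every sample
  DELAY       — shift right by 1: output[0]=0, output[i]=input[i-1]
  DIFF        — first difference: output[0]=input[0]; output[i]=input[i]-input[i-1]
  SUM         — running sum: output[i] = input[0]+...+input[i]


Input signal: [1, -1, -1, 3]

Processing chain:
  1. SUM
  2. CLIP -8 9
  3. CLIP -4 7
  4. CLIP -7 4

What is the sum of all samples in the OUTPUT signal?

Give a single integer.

Input: [1, -1, -1, 3]
Stage 1 (SUM): sum[0..0]=1, sum[0..1]=0, sum[0..2]=-1, sum[0..3]=2 -> [1, 0, -1, 2]
Stage 2 (CLIP -8 9): clip(1,-8,9)=1, clip(0,-8,9)=0, clip(-1,-8,9)=-1, clip(2,-8,9)=2 -> [1, 0, -1, 2]
Stage 3 (CLIP -4 7): clip(1,-4,7)=1, clip(0,-4,7)=0, clip(-1,-4,7)=-1, clip(2,-4,7)=2 -> [1, 0, -1, 2]
Stage 4 (CLIP -7 4): clip(1,-7,4)=1, clip(0,-7,4)=0, clip(-1,-7,4)=-1, clip(2,-7,4)=2 -> [1, 0, -1, 2]
Output sum: 2

Answer: 2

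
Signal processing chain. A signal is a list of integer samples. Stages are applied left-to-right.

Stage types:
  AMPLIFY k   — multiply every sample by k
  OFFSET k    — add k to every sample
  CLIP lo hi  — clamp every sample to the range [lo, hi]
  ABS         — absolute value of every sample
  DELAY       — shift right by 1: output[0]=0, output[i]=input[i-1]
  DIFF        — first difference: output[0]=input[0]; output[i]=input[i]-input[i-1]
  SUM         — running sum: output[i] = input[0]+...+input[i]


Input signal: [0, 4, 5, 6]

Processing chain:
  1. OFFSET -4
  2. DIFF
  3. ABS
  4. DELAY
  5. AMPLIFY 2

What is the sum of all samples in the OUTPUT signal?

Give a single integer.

Input: [0, 4, 5, 6]
Stage 1 (OFFSET -4): 0+-4=-4, 4+-4=0, 5+-4=1, 6+-4=2 -> [-4, 0, 1, 2]
Stage 2 (DIFF): s[0]=-4, 0--4=4, 1-0=1, 2-1=1 -> [-4, 4, 1, 1]
Stage 3 (ABS): |-4|=4, |4|=4, |1|=1, |1|=1 -> [4, 4, 1, 1]
Stage 4 (DELAY): [0, 4, 4, 1] = [0, 4, 4, 1] -> [0, 4, 4, 1]
Stage 5 (AMPLIFY 2): 0*2=0, 4*2=8, 4*2=8, 1*2=2 -> [0, 8, 8, 2]
Output sum: 18

Answer: 18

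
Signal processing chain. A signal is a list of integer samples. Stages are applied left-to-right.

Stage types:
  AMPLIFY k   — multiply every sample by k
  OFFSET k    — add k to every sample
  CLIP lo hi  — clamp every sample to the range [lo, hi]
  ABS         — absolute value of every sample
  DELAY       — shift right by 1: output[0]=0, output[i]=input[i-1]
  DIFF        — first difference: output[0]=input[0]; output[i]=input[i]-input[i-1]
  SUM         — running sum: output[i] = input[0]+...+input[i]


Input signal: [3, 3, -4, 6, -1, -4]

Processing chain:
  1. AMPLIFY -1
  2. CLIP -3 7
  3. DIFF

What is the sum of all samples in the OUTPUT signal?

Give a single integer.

Input: [3, 3, -4, 6, -1, -4]
Stage 1 (AMPLIFY -1): 3*-1=-3, 3*-1=-3, -4*-1=4, 6*-1=-6, -1*-1=1, -4*-1=4 -> [-3, -3, 4, -6, 1, 4]
Stage 2 (CLIP -3 7): clip(-3,-3,7)=-3, clip(-3,-3,7)=-3, clip(4,-3,7)=4, clip(-6,-3,7)=-3, clip(1,-3,7)=1, clip(4,-3,7)=4 -> [-3, -3, 4, -3, 1, 4]
Stage 3 (DIFF): s[0]=-3, -3--3=0, 4--3=7, -3-4=-7, 1--3=4, 4-1=3 -> [-3, 0, 7, -7, 4, 3]
Output sum: 4

Answer: 4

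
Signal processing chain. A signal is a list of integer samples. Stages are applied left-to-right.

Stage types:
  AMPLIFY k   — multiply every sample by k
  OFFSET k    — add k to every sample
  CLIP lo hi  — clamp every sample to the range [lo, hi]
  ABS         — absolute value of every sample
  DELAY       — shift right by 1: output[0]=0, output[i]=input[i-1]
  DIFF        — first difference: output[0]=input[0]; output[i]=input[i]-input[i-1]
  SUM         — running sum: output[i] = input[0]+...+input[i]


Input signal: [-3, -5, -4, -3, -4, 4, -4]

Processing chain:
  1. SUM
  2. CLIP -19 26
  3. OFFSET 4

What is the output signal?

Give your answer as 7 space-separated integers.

Answer: 1 -4 -8 -11 -15 -11 -15

Derivation:
Input: [-3, -5, -4, -3, -4, 4, -4]
Stage 1 (SUM): sum[0..0]=-3, sum[0..1]=-8, sum[0..2]=-12, sum[0..3]=-15, sum[0..4]=-19, sum[0..5]=-15, sum[0..6]=-19 -> [-3, -8, -12, -15, -19, -15, -19]
Stage 2 (CLIP -19 26): clip(-3,-19,26)=-3, clip(-8,-19,26)=-8, clip(-12,-19,26)=-12, clip(-15,-19,26)=-15, clip(-19,-19,26)=-19, clip(-15,-19,26)=-15, clip(-19,-19,26)=-19 -> [-3, -8, -12, -15, -19, -15, -19]
Stage 3 (OFFSET 4): -3+4=1, -8+4=-4, -12+4=-8, -15+4=-11, -19+4=-15, -15+4=-11, -19+4=-15 -> [1, -4, -8, -11, -15, -11, -15]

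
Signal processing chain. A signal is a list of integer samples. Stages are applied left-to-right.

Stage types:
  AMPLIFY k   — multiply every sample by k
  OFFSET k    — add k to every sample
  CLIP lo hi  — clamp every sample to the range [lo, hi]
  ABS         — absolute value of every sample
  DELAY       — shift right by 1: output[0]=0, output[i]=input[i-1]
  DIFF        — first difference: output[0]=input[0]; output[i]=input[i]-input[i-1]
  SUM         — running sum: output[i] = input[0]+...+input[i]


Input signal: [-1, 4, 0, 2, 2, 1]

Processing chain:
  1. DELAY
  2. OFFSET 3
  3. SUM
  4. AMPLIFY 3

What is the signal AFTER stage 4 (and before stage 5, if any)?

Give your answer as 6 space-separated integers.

Input: [-1, 4, 0, 2, 2, 1]
Stage 1 (DELAY): [0, -1, 4, 0, 2, 2] = [0, -1, 4, 0, 2, 2] -> [0, -1, 4, 0, 2, 2]
Stage 2 (OFFSET 3): 0+3=3, -1+3=2, 4+3=7, 0+3=3, 2+3=5, 2+3=5 -> [3, 2, 7, 3, 5, 5]
Stage 3 (SUM): sum[0..0]=3, sum[0..1]=5, sum[0..2]=12, sum[0..3]=15, sum[0..4]=20, sum[0..5]=25 -> [3, 5, 12, 15, 20, 25]
Stage 4 (AMPLIFY 3): 3*3=9, 5*3=15, 12*3=36, 15*3=45, 20*3=60, 25*3=75 -> [9, 15, 36, 45, 60, 75]

Answer: 9 15 36 45 60 75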